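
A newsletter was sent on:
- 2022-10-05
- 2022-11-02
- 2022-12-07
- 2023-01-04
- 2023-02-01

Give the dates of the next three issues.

2023-03-01, 2023-04-05, 2023-05-03

These are Wednesdays at 28- or 35-day spacing (28, 35, 28, 28).
The pattern: 1st Wednesday of the month.
March 2023 — 1st Wednesday is 2023-03-01.
April 2023 — 1st Wednesday is 2023-04-05.
May 2023 — 1st Wednesday is 2023-05-03.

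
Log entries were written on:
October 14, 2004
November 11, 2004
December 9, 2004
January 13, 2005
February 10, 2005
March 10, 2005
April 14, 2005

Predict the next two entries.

May 12, 2005; June 9, 2005

These are Thursdays at 28- or 35-day spacing (28, 28, 35, 28, 28, 35).
The pattern: 2nd Thursday of the month.
May 2005 — 2nd Thursday is May 12, 2005.
June 2005 — 2nd Thursday is June 9, 2005.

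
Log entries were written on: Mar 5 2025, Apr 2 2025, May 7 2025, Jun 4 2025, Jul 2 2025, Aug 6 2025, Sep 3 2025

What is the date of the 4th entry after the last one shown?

All dates are Wednesdays, 28, 35, 28, 28, 35, 28 days apart.
Specifically, the 1st Wednesday of each month.
1st Wednesday of October 2025: Oct 1 2025.
November 2025 — 1st Wednesday is Nov 5 2025.
December 2025 — 1st Wednesday is Dec 3 2025.
January 2026 — 1st Wednesday is Jan 7 2026.

Jan 7 2026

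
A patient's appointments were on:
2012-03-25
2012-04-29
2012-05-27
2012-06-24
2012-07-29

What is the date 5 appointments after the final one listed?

2012-12-30

These are Sundays with 35, 28, 28, 35-day gaps.
Each is the final Sunday of its month — 2012-04-29 is past the 28th, so '4th Sunday' doesn't fit.
August 2012 ends with Sunday 2012-08-26.
Last Sunday of September 2012: 2012-09-30.
October 2012 ends with Sunday 2012-10-28.
November 2012 ends with Sunday 2012-11-25.
Last Sunday of December 2012: 2012-12-30.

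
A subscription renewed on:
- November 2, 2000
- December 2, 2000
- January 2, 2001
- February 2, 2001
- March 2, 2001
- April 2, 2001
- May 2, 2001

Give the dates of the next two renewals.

June 2, 2001; July 2, 2001

Gaps: 30, 31, 31, 28, 31, 30 days — not constant. Every event is on the 2nd of the month.
Pattern: the 2nd of each month.
June 2001: June 2, 2001.
Next: July 2001 → July 2, 2001.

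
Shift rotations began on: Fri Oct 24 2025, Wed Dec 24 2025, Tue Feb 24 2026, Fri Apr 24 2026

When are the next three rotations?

Wed Jun 24 2026, Mon Aug 24 2026, Sat Oct 24 2026

Each date is the 24th; the gaps (61, 62, 59) track the month lengths.
The rule is the 24th of every 2 months.
Next: June 2026 → Wed Jun 24 2026.
Next: August 2026 → Mon Aug 24 2026.
Next: October 2026 → Sat Oct 24 2026.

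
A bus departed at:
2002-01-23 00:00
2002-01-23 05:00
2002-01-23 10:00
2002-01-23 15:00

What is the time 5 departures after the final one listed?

2002-01-24 16:00

Spacing: 5, 5, 5 h — constant 5 h.
2002-01-23 15:00 + 5 h = 2002-01-23 20:00.
2002-01-23 20:00 + 5 h = 2002-01-24 01:00.
2002-01-24 01:00 + 5 h = 2002-01-24 06:00.
2002-01-24 06:00 + 5 h = 2002-01-24 11:00.
2002-01-24 11:00 + 5 h = 2002-01-24 16:00.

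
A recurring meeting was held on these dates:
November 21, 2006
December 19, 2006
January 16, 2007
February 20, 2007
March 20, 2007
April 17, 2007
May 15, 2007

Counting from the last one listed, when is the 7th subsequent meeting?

All dates are Tuesdays, 28, 28, 35, 28, 28, 28 days apart.
Specifically, the 3rd Tuesday of each month.
June 2007 — 3rd Tuesday is June 19, 2007.
3rd Tuesday of July 2007: July 17, 2007.
3rd Tuesday of August 2007: August 21, 2007.
3rd Tuesday of September 2007: September 18, 2007.
October 2007 — 3rd Tuesday is October 16, 2007.
November 2007 — 3rd Tuesday is November 20, 2007.
December 2007 — 3rd Tuesday is December 18, 2007.

December 18, 2007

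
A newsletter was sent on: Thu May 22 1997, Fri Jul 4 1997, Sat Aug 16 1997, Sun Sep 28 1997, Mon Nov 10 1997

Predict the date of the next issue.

Every event comes 43 days after the last (43, 43, 43, 43).
Mon Nov 10 1997 + 43 days = Tue Dec 23 1997.

Tue Dec 23 1997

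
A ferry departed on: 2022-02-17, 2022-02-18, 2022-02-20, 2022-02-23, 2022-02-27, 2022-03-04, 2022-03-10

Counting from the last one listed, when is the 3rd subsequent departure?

2022-04-03

The spacing grows by 1 each time: 1, 2, 3, 4, 5, 6 days.
Next gap: 7 days. 2022-03-10 + 7 days = 2022-03-17.
Next gap: 8 days. 2022-03-17 + 8 days = 2022-03-25.
Next gap: 9 days. 2022-03-25 + 9 days = 2022-04-03.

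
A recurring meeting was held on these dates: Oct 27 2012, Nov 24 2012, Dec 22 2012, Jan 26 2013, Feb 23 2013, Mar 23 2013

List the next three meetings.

These are Saturdays at 28- or 35-day spacing (28, 28, 35, 28, 28).
The pattern: 4th Saturday of the month.
4th Saturday of April 2013: Apr 27 2013.
4th Saturday of May 2013: May 25 2013.
June 2013 — 4th Saturday is Jun 22 2013.

Apr 27 2013, May 25 2013, Jun 22 2013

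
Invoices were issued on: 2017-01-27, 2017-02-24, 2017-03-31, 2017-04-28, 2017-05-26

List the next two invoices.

2017-06-30, 2017-07-28

These are Fridays with 28, 35, 28, 28-day gaps.
Each is the final Friday of its month — 2017-03-31 is past the 28th, so '4th Friday' doesn't fit.
June 2017 ends with Friday 2017-06-30.
Last Friday of July 2017: 2017-07-28.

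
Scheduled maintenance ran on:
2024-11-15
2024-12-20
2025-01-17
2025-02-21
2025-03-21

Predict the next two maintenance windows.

All dates are Fridays, 35, 28, 35, 28 days apart.
Specifically, the 3rd Friday of each month.
April 2025 — 3rd Friday is 2025-04-18.
May 2025 — 3rd Friday is 2025-05-16.

2025-04-18, 2025-05-16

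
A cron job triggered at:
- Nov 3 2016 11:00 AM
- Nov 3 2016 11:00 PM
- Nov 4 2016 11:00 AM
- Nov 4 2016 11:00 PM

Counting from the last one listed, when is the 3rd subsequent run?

Nov 6 2016 11:00 AM

Spacing: 12, 12, 12 h — constant 12 h.
Nov 4 2016 11:00 PM + 12 h = Nov 5 2016 11:00 AM.
Nov 5 2016 11:00 AM + 12 h = Nov 5 2016 11:00 PM.
Nov 5 2016 11:00 PM + 12 h = Nov 6 2016 11:00 AM.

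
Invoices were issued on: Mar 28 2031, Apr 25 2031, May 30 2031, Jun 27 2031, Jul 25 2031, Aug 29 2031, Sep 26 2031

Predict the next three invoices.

All Fridays; the gaps (28, 35, 28, 28, 35, 28) vary with month length.
This is the last Friday of each month.
October 2031 ends with Friday Oct 31 2031.
Last Friday of November 2031: Nov 28 2031.
December 2031 ends with Friday Dec 26 2031.

Oct 31 2031, Nov 28 2031, Dec 26 2031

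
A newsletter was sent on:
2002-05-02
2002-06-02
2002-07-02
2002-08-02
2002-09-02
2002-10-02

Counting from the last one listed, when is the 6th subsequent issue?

Gaps: 31, 30, 31, 31, 30 days — not constant. Every event is on the 2nd of the month.
Pattern: the 2nd of each month.
November 2002: 2002-11-02.
Next: December 2002 → 2002-12-02.
Next: January 2003 → 2003-01-02.
Next: February 2003 → 2003-02-02.
Next: March 2003 → 2003-03-02.
Next: April 2003 → 2003-04-02.

2003-04-02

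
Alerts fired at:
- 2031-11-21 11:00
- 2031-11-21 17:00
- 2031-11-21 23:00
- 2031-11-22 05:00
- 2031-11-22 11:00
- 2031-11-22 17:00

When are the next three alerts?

Gaps: 6, 6, 6, 6, 6 hours — each event is 6 hours after the previous one.
2031-11-22 17:00 + 6 h = 2031-11-22 23:00.
2031-11-22 23:00 + 6 h = 2031-11-23 05:00.
2031-11-23 05:00 + 6 h = 2031-11-23 11:00.

2031-11-22 23:00, 2031-11-23 05:00, 2031-11-23 11:00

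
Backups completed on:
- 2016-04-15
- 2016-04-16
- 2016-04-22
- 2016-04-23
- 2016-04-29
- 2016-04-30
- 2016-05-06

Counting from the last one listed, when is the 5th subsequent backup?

Gaps: 1, 6, 1, 6, 1, 6 days — not constant, but cyclic with period 2.
The events fall on every Friday and Saturday.
Next Saturday: 2016-05-07.
The following Friday is 2016-05-13.
Next Saturday: 2016-05-14.
Next Friday: 2016-05-20.
Next Saturday: 2016-05-21.

2016-05-21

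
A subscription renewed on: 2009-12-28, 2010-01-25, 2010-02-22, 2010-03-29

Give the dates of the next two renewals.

2010-04-26, 2010-05-31

Every date is a Monday; gaps 28, 28, 35 days.
Each is the last Monday of its month (at least one falls on the 29th or later, ruling out '4th Monday').
April 2010 ends with Monday 2010-04-26.
Last Monday of May 2010: 2010-05-31.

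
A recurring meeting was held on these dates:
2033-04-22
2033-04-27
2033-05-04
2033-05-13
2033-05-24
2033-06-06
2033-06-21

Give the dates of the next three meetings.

2033-07-08, 2033-07-27, 2033-08-17

Intervals are 5, 7, 9, 11, 13, 15 days — an arithmetic progression with common difference 2.
Next gap: 17 days. 2033-06-21 + 17 days = 2033-07-08.
Next gap: 19 days. 2033-07-08 + 19 days = 2033-07-27.
Next gap: 21 days. 2033-07-27 + 21 days = 2033-08-17.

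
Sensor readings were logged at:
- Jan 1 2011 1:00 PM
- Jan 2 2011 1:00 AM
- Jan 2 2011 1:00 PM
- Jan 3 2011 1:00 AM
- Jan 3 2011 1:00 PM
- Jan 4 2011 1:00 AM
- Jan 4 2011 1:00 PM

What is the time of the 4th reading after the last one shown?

Jan 6 2011 1:00 PM

Spacing: 12, 12, 12, 12, 12, 12 h — constant 12 h.
Jan 4 2011 1:00 PM + 12 h = Jan 5 2011 1:00 AM.
Jan 5 2011 1:00 AM + 12 h = Jan 5 2011 1:00 PM.
Jan 5 2011 1:00 PM + 12 h = Jan 6 2011 1:00 AM.
Jan 6 2011 1:00 AM + 12 h = Jan 6 2011 1:00 PM.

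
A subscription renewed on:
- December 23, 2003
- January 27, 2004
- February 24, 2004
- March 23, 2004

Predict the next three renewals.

Gaps: 35, 28, 28 days — a mix of 28 and 35. Every date is a Tuesday.
Each is the 4th Tuesday of its month.
April 2004 — 4th Tuesday is April 27, 2004.
May 2004 — 4th Tuesday is May 25, 2004.
4th Tuesday of June 2004: June 22, 2004.

April 27, 2004; May 25, 2004; June 22, 2004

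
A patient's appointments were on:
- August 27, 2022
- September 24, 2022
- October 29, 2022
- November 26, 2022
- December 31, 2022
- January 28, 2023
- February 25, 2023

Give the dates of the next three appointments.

March 25, 2023; April 29, 2023; May 27, 2023

All Saturdays; the gaps (28, 35, 28, 35, 28, 28) vary with month length.
This is the last Saturday of each month.
Last Saturday of March 2023: March 25, 2023.
Last Saturday of April 2023: April 29, 2023.
Last Saturday of May 2023: May 27, 2023.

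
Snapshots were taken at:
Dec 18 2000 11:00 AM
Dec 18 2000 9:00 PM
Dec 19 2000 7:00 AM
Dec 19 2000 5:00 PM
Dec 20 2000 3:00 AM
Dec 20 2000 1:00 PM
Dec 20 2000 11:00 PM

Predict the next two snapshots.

Gaps: 10, 10, 10, 10, 10, 10 hours — each event is 10 hours after the previous one.
Dec 20 2000 11:00 PM + 10 h = Dec 21 2000 9:00 AM.
Dec 21 2000 9:00 AM + 10 h = Dec 21 2000 7:00 PM.

Dec 21 2000 9:00 AM, Dec 21 2000 7:00 PM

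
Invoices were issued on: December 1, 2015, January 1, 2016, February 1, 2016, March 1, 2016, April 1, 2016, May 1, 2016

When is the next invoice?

Gaps: 31, 31, 29, 31, 30 days — not constant. Every event is on the 1st of the month.
Pattern: the 1st of each month.
June 2016: June 1, 2016.

June 1, 2016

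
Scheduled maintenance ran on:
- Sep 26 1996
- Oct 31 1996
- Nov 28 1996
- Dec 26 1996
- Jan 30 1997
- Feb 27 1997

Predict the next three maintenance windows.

Mar 27 1997, Apr 24 1997, May 29 1997

All Thursdays; the gaps (35, 28, 28, 35, 28) vary with month length.
This is the last Thursday of each month.
March 1997 ends with Thursday Mar 27 1997.
April 1997 ends with Thursday Apr 24 1997.
May 1997 ends with Thursday May 29 1997.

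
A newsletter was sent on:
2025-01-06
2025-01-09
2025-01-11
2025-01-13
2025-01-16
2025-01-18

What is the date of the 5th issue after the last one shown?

Gaps: 3, 2, 2, 3, 2 days — not constant, but cyclic with period 3.
The events fall on every Monday, Thursday and Saturday.
Next Monday: 2025-01-20.
Next Thursday: 2025-01-23.
The following Saturday is 2025-01-25.
The following Monday is 2025-01-27.
Next Thursday: 2025-01-30.

2025-01-30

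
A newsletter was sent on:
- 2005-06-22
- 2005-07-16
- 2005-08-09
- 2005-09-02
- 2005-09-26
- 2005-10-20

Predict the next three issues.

2005-11-13, 2005-12-07, 2005-12-31

Every event comes 24 days after the last (24, 24, 24, 24, 24).
2005-10-20 + 24 days = 2005-11-13.
2005-11-13 + 24 days = 2005-12-07.
2005-12-07 + 24 days = 2005-12-31.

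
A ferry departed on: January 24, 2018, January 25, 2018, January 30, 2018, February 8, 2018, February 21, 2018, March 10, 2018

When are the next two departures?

Gaps: 1, 5, 9, 13, 17 days — each gap is 4 larger than the previous one.
Next gap: 21 days. March 10, 2018 + 21 days = March 31, 2018.
Next gap: 25 days. March 31, 2018 + 25 days = April 25, 2018.

March 31, 2018; April 25, 2018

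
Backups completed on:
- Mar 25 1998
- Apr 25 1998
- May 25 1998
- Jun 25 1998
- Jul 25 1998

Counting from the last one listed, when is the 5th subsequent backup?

Dec 25 1998

Gaps: 31, 30, 31, 30 days — not constant. Every event is on the 25th of the month.
Pattern: the 25th of each month.
August 1998: Aug 25 1998.
Next: September 1998 → Sep 25 1998.
Next: October 1998 → Oct 25 1998.
Next: November 1998 → Nov 25 1998.
December 1998: Dec 25 1998.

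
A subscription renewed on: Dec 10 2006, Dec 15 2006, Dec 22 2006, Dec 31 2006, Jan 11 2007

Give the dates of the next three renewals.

Jan 24 2007, Feb 8 2007, Feb 25 2007

Gaps: 5, 7, 9, 11 days — each gap is 2 larger than the previous one.
Next gap: 13 days. Jan 11 2007 + 13 days = Jan 24 2007.
Next gap: 15 days. Jan 24 2007 + 15 days = Feb 8 2007.
Next gap: 17 days. Feb 8 2007 + 17 days = Feb 25 2007.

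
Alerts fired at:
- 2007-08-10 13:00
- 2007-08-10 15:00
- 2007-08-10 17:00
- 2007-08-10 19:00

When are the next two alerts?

2007-08-10 21:00, 2007-08-10 23:00

Gaps: 2, 2, 2 hours — each event is 2 hours after the previous one.
2007-08-10 19:00 + 2 h = 2007-08-10 21:00.
2007-08-10 21:00 + 2 h = 2007-08-10 23:00.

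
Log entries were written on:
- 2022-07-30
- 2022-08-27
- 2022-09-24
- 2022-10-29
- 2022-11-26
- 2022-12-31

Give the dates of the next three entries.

2023-01-28, 2023-02-25, 2023-03-25

All Saturdays; the gaps (28, 28, 35, 28, 35) vary with month length.
This is the last Saturday of each month.
Last Saturday of January 2023: 2023-01-28.
February 2023 ends with Saturday 2023-02-25.
Last Saturday of March 2023: 2023-03-25.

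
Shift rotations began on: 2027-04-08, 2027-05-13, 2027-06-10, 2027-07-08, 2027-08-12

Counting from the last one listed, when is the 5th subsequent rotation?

2028-01-13

All dates are Thursdays, 35, 28, 28, 35 days apart.
Specifically, the 2nd Thursday of each month.
2nd Thursday of September 2027: 2027-09-09.
2nd Thursday of October 2027: 2027-10-14.
November 2027 — 2nd Thursday is 2027-11-11.
2nd Thursday of December 2027: 2027-12-09.
January 2028 — 2nd Thursday is 2028-01-13.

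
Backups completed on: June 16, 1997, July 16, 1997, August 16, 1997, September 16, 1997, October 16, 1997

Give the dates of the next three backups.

Each date is the 16th; the gaps (30, 31, 31, 30) track the month lengths.
The rule is the 16th of each month.
November 1997: November 16, 1997.
December 1997: December 16, 1997.
January 1998: January 16, 1998.

November 16, 1997; December 16, 1997; January 16, 1998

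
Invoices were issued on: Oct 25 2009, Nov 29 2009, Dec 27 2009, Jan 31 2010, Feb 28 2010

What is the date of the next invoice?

Mar 28 2010

Every date is a Sunday; gaps 35, 28, 35, 28 days.
Each is the last Sunday of its month (at least one falls on the 29th or later, ruling out '4th Sunday').
March 2010 ends with Sunday Mar 28 2010.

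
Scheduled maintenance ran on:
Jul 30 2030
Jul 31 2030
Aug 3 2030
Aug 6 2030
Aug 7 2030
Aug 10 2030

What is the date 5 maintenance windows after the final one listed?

Every event lands on a Tuesday or Wednesday or Saturday (gaps cycle 1, 3, 3, 1, 3).
So the schedule is: every Tuesday, Wednesday and Saturday.
The following Tuesday is Aug 13 2030.
Next Wednesday: Aug 14 2030.
Next Saturday: Aug 17 2030.
Next Tuesday: Aug 20 2030.
Next Wednesday: Aug 21 2030.

Aug 21 2030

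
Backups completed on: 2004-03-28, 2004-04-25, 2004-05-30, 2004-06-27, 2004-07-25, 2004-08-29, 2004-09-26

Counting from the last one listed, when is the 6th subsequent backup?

Every date is a Sunday; gaps 28, 35, 28, 28, 35, 28 days.
Each is the last Sunday of its month (at least one falls on the 29th or later, ruling out '4th Sunday').
Last Sunday of October 2004: 2004-10-31.
November 2004 ends with Sunday 2004-11-28.
Last Sunday of December 2004: 2004-12-26.
Last Sunday of January 2005: 2005-01-30.
Last Sunday of February 2005: 2005-02-27.
March 2005 ends with Sunday 2005-03-27.

2005-03-27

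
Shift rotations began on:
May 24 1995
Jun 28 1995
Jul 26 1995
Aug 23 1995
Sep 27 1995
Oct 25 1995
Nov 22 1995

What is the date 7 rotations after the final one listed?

Gaps: 35, 28, 28, 35, 28, 28 days — a mix of 28 and 35. Every date is a Wednesday.
Each is the 4th Wednesday of its month.
December 1995 — 4th Wednesday is Dec 27 1995.
4th Wednesday of January 1996: Jan 24 1996.
4th Wednesday of February 1996: Feb 28 1996.
4th Wednesday of March 1996: Mar 27 1996.
April 1996 — 4th Wednesday is Apr 24 1996.
May 1996 — 4th Wednesday is May 22 1996.
4th Wednesday of June 1996: Jun 26 1996.

Jun 26 1996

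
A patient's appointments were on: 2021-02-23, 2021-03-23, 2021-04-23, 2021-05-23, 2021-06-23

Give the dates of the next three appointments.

2021-07-23, 2021-08-23, 2021-09-23

Each date is the 23rd; the gaps (28, 31, 30, 31) track the month lengths.
The rule is the 23rd of each month.
July 2021: 2021-07-23.
Next: August 2021 → 2021-08-23.
Next: September 2021 → 2021-09-23.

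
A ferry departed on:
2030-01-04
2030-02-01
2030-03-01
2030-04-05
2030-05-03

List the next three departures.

All dates are Fridays, 28, 28, 35, 28 days apart.
Specifically, the 1st Friday of each month.
1st Friday of June 2030: 2030-06-07.
July 2030 — 1st Friday is 2030-07-05.
August 2030 — 1st Friday is 2030-08-02.

2030-06-07, 2030-07-05, 2030-08-02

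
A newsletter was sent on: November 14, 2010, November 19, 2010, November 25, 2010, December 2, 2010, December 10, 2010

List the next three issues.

The spacing grows by 1 each time: 5, 6, 7, 8 days.
Next gap: 9 days. December 10, 2010 + 9 days = December 19, 2010.
Next gap: 10 days. December 19, 2010 + 10 days = December 29, 2010.
Next gap: 11 days. December 29, 2010 + 11 days = January 9, 2011.

December 19, 2010; December 29, 2010; January 9, 2011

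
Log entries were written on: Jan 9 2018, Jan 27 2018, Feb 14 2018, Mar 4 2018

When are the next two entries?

Mar 22 2018, Apr 9 2018

Every event comes 18 days after the last (18, 18, 18).
Mar 4 2018 + 18 days = Mar 22 2018.
Mar 22 2018 + 18 days = Apr 9 2018.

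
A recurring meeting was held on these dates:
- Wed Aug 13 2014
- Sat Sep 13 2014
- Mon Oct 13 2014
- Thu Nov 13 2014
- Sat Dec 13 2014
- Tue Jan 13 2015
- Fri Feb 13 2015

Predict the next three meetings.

Fri Mar 13 2015, Mon Apr 13 2015, Wed May 13 2015

Gaps: 31, 30, 31, 30, 31, 31 days — not constant. Every event is on the 13th of the month.
Pattern: the 13th of each month.
March 2015: Fri Mar 13 2015.
Next: April 2015 → Mon Apr 13 2015.
May 2015: Wed May 13 2015.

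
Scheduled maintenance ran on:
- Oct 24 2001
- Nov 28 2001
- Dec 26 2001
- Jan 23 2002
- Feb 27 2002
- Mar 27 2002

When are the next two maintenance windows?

Gaps: 35, 28, 28, 35, 28 days — a mix of 28 and 35. Every date is a Wednesday.
Each is the 4th Wednesday of its month.
April 2002 — 4th Wednesday is Apr 24 2002.
May 2002 — 4th Wednesday is May 22 2002.

Apr 24 2002, May 22 2002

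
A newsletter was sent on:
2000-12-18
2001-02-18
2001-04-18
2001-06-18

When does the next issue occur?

2001-08-18

Each date is the 18th; the gaps (62, 59, 61) track the month lengths.
The rule is the 18th of every 2 months.
August 2001: 2001-08-18.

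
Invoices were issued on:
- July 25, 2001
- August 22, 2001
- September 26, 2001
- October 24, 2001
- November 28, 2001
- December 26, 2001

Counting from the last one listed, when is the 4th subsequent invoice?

Gaps: 28, 35, 28, 35, 28 days — a mix of 28 and 35. Every date is a Wednesday.
Each is the 4th Wednesday of its month.
January 2002 — 4th Wednesday is January 23, 2002.
4th Wednesday of February 2002: February 27, 2002.
4th Wednesday of March 2002: March 27, 2002.
April 2002 — 4th Wednesday is April 24, 2002.

April 24, 2002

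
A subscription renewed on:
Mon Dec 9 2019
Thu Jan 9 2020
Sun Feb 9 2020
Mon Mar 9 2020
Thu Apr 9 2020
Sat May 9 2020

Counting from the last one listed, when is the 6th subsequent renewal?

Mon Nov 9 2020

Each date is the 9th; the gaps (31, 31, 29, 31, 30) track the month lengths.
The rule is the 9th of each month.
June 2020: Tue Jun 9 2020.
July 2020: Thu Jul 9 2020.
Next: August 2020 → Sun Aug 9 2020.
Next: September 2020 → Wed Sep 9 2020.
Next: October 2020 → Fri Oct 9 2020.
November 2020: Mon Nov 9 2020.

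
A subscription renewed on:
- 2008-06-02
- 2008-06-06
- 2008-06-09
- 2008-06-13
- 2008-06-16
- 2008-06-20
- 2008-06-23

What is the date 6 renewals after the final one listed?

The gap pattern 4, 3, 4, 3, 4, 3 repeats every 2 events.
These are the Mondays and Fridays of each week.
Next Friday: 2008-06-27.
The following Monday is 2008-06-30.
Next Friday: 2008-07-04.
Next Monday: 2008-07-07.
Next Friday: 2008-07-11.
The following Monday is 2008-07-14.

2008-07-14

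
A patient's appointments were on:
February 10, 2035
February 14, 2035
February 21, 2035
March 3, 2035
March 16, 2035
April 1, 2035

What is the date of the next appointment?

Intervals are 4, 7, 10, 13, 16 days — an arithmetic progression with common difference 3.
Next gap: 19 days. April 1, 2035 + 19 days = April 20, 2035.

April 20, 2035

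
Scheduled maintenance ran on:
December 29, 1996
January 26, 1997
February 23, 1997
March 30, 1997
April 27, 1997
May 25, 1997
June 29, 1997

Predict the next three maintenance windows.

July 27, 1997; August 31, 1997; September 28, 1997

All Sundays; the gaps (28, 28, 35, 28, 28, 35) vary with month length.
This is the last Sunday of each month.
Last Sunday of July 1997: July 27, 1997.
Last Sunday of August 1997: August 31, 1997.
September 1997 ends with Sunday September 28, 1997.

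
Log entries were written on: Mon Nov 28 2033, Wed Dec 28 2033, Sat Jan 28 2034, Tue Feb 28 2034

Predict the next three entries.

Gaps: 30, 31, 31 days — not constant. Every event is on the 28th of the month.
Pattern: the 28th of each month.
March 2034: Tue Mar 28 2034.
Next: April 2034 → Fri Apr 28 2034.
Next: May 2034 → Sun May 28 2034.

Tue Mar 28 2034, Fri Apr 28 2034, Sun May 28 2034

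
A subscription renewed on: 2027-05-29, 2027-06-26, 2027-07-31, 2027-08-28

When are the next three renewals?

Every date is a Saturday; gaps 28, 35, 28 days.
Each is the last Saturday of its month (at least one falls on the 29th or later, ruling out '4th Saturday').
Last Saturday of September 2027: 2027-09-25.
Last Saturday of October 2027: 2027-10-30.
Last Saturday of November 2027: 2027-11-27.

2027-09-25, 2027-10-30, 2027-11-27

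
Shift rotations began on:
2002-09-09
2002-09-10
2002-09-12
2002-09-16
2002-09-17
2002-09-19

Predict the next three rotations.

2002-09-23, 2002-09-24, 2002-09-26

Gaps: 1, 2, 4, 1, 2 days — not constant, but cyclic with period 3.
The events fall on every Monday, Tuesday and Thursday.
The following Monday is 2002-09-23.
The following Tuesday is 2002-09-24.
Next Thursday: 2002-09-26.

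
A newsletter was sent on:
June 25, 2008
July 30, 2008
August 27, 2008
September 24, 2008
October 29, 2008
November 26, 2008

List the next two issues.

These are Wednesdays with 35, 28, 28, 35, 28-day gaps.
Each is the final Wednesday of its month — July 30, 2008 is past the 28th, so '4th Wednesday' doesn't fit.
December 2008 ends with Wednesday December 31, 2008.
January 2009 ends with Wednesday January 28, 2009.

December 31, 2008; January 28, 2009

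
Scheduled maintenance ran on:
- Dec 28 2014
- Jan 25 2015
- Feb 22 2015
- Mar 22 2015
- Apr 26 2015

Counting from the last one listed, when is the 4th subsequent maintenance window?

Aug 23 2015

These are Sundays at 28- or 35-day spacing (28, 28, 28, 35).
The pattern: 4th Sunday of the month.
4th Sunday of May 2015: May 24 2015.
4th Sunday of June 2015: Jun 28 2015.
4th Sunday of July 2015: Jul 26 2015.
4th Sunday of August 2015: Aug 23 2015.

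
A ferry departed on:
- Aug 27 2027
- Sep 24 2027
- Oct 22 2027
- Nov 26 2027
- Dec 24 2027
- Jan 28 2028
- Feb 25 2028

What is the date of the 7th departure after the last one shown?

These are Fridays at 28- or 35-day spacing (28, 28, 35, 28, 35, 28).
The pattern: 4th Friday of the month.
March 2028 — 4th Friday is Mar 24 2028.
4th Friday of April 2028: Apr 28 2028.
May 2028 — 4th Friday is May 26 2028.
4th Friday of June 2028: Jun 23 2028.
4th Friday of July 2028: Jul 28 2028.
4th Friday of August 2028: Aug 25 2028.
September 2028 — 4th Friday is Sep 22 2028.

Sep 22 2028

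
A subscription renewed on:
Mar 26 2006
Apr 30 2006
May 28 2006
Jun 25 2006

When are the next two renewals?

Jul 30 2006, Aug 27 2006

All Sundays; the gaps (35, 28, 28) vary with month length.
This is the last Sunday of each month.
July 2006 ends with Sunday Jul 30 2006.
Last Sunday of August 2006: Aug 27 2006.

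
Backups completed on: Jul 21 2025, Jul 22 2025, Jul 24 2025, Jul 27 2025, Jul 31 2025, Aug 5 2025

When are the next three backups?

Aug 11 2025, Aug 18 2025, Aug 26 2025

The spacing grows by 1 each time: 1, 2, 3, 4, 5 days.
Next gap: 6 days. Aug 5 2025 + 6 days = Aug 11 2025.
Next gap: 7 days. Aug 11 2025 + 7 days = Aug 18 2025.
Next gap: 8 days. Aug 18 2025 + 8 days = Aug 26 2025.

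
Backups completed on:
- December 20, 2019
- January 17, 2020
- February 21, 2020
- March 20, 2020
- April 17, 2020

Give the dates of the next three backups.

These are Fridays at 28- or 35-day spacing (28, 35, 28, 28).
The pattern: 3rd Friday of the month.
3rd Friday of May 2020: May 15, 2020.
3rd Friday of June 2020: June 19, 2020.
July 2020 — 3rd Friday is July 17, 2020.

May 15, 2020; June 19, 2020; July 17, 2020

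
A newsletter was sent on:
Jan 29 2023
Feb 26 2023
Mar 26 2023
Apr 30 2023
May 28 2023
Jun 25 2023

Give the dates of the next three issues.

All Sundays; the gaps (28, 28, 35, 28, 28) vary with month length.
This is the last Sunday of each month.
Last Sunday of July 2023: Jul 30 2023.
Last Sunday of August 2023: Aug 27 2023.
Last Sunday of September 2023: Sep 24 2023.

Jul 30 2023, Aug 27 2023, Sep 24 2023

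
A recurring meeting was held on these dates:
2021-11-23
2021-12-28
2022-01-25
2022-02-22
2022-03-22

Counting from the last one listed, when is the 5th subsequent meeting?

2022-08-23

Gaps: 35, 28, 28, 28 days — a mix of 28 and 35. Every date is a Tuesday.
Each is the 4th Tuesday of its month.
4th Tuesday of April 2022: 2022-04-26.
May 2022 — 4th Tuesday is 2022-05-24.
June 2022 — 4th Tuesday is 2022-06-28.
July 2022 — 4th Tuesday is 2022-07-26.
4th Tuesday of August 2022: 2022-08-23.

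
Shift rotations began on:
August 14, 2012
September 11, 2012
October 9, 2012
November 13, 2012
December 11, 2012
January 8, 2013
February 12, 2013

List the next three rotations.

March 12, 2013; April 9, 2013; May 14, 2013

All dates are Tuesdays, 28, 28, 35, 28, 28, 35 days apart.
Specifically, the 2nd Tuesday of each month.
March 2013 — 2nd Tuesday is March 12, 2013.
2nd Tuesday of April 2013: April 9, 2013.
May 2013 — 2nd Tuesday is May 14, 2013.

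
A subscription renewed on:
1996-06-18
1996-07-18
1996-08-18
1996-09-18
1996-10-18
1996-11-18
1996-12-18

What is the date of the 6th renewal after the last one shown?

1997-06-18

The day-of-month is always 18 (30, 31, 31, 30, 31, 30 days between events).
So this recurs on the 18th of each month.
January 1997: 1997-01-18.
February 1997: 1997-02-18.
March 1997: 1997-03-18.
April 1997: 1997-04-18.
Next: May 1997 → 1997-05-18.
Next: June 1997 → 1997-06-18.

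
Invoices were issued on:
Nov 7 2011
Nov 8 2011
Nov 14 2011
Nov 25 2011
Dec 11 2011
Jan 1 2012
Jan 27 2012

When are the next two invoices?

Feb 27 2012, Apr 3 2012

Gaps: 1, 6, 11, 16, 21, 26 days — each gap is 5 larger than the previous one.
Next gap: 31 days. Jan 27 2012 + 31 days = Feb 27 2012.
Next gap: 36 days. Feb 27 2012 + 36 days = Apr 3 2012.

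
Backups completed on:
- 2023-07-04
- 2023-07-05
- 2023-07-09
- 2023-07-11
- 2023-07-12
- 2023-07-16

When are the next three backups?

The gap pattern 1, 4, 2, 1, 4 repeats every 3 events.
These are the Tuesdays, Wednesdays and Sundays of each week.
The following Tuesday is 2023-07-18.
The following Wednesday is 2023-07-19.
The following Sunday is 2023-07-23.

2023-07-18, 2023-07-19, 2023-07-23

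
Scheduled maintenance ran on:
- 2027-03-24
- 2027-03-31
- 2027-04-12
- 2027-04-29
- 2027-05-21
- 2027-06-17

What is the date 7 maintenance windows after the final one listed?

Gaps: 7, 12, 17, 22, 27 days — each gap is 5 larger than the previous one.
Next gap: 32 days. 2027-06-17 + 32 days = 2027-07-19.
Next gap: 37 days. 2027-07-19 + 37 days = 2027-08-25.
Next gap: 42 days. 2027-08-25 + 42 days = 2027-10-06.
Next gap: 47 days. 2027-10-06 + 47 days = 2027-11-22.
Next gap: 52 days. 2027-11-22 + 52 days = 2028-01-13.
Next gap: 57 days. 2028-01-13 + 57 days = 2028-03-10.
Next gap: 62 days. 2028-03-10 + 62 days = 2028-05-11.

2028-05-11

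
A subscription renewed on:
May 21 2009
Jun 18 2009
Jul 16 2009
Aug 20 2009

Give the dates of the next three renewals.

These are Thursdays at 28- or 35-day spacing (28, 28, 35).
The pattern: 3rd Thursday of the month.
September 2009 — 3rd Thursday is Sep 17 2009.
3rd Thursday of October 2009: Oct 15 2009.
3rd Thursday of November 2009: Nov 19 2009.

Sep 17 2009, Oct 15 2009, Nov 19 2009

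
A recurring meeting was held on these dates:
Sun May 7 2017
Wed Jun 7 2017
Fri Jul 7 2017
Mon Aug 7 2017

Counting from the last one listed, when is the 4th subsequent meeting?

Each date is the 7th; the gaps (31, 30, 31) track the month lengths.
The rule is the 7th of each month.
Next: September 2017 → Thu Sep 7 2017.
October 2017: Sat Oct 7 2017.
Next: November 2017 → Tue Nov 7 2017.
Next: December 2017 → Thu Dec 7 2017.

Thu Dec 7 2017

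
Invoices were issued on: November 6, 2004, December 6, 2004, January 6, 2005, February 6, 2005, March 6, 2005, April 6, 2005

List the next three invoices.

May 6, 2005; June 6, 2005; July 6, 2005

Each date is the 6th; the gaps (30, 31, 31, 28, 31) track the month lengths.
The rule is the 6th of each month.
Next: May 2005 → May 6, 2005.
Next: June 2005 → June 6, 2005.
Next: July 2005 → July 6, 2005.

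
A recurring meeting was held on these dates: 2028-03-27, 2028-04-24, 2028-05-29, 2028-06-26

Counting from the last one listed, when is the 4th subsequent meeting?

Every date is a Monday; gaps 28, 35, 28 days.
Each is the last Monday of its month (at least one falls on the 29th or later, ruling out '4th Monday').
Last Monday of July 2028: 2028-07-31.
August 2028 ends with Monday 2028-08-28.
Last Monday of September 2028: 2028-09-25.
October 2028 ends with Monday 2028-10-30.

2028-10-30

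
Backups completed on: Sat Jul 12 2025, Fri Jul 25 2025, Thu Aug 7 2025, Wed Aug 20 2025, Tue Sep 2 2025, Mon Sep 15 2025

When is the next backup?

Gaps between consecutive events: 13, 13, 13, 13, 13 days — a constant 13-day interval.
Mon Sep 15 2025 + 13 days = Sun Sep 28 2025.

Sun Sep 28 2025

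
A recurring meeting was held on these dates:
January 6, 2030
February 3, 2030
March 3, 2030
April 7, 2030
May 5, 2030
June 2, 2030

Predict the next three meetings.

July 7, 2030; August 4, 2030; September 1, 2030

All dates are Sundays, 28, 28, 35, 28, 28 days apart.
Specifically, the 1st Sunday of each month.
July 2030 — 1st Sunday is July 7, 2030.
1st Sunday of August 2030: August 4, 2030.
September 2030 — 1st Sunday is September 1, 2030.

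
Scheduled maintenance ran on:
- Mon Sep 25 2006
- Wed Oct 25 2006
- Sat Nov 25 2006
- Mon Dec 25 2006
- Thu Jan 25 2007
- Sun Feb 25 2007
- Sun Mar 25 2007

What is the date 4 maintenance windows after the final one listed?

Each date is the 25th; the gaps (30, 31, 30, 31, 31, 28) track the month lengths.
The rule is the 25th of each month.
Next: April 2007 → Wed Apr 25 2007.
May 2007: Fri May 25 2007.
Next: June 2007 → Mon Jun 25 2007.
July 2007: Wed Jul 25 2007.

Wed Jul 25 2007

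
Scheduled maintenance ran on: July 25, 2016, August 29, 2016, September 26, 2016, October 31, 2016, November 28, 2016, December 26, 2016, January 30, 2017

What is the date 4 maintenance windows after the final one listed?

Every date is a Monday; gaps 35, 28, 35, 28, 28, 35 days.
Each is the last Monday of its month (at least one falls on the 29th or later, ruling out '4th Monday').
February 2017 ends with Monday February 27, 2017.
March 2017 ends with Monday March 27, 2017.
April 2017 ends with Monday April 24, 2017.
Last Monday of May 2017: May 29, 2017.

May 29, 2017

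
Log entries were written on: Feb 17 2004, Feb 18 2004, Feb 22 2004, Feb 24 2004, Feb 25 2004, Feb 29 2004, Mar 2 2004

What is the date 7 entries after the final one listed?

Mar 17 2004

The gap pattern 1, 4, 2, 1, 4, 2 repeats every 3 events.
These are the Tuesdays, Wednesdays and Sundays of each week.
Next Wednesday: Mar 3 2004.
Next Sunday: Mar 7 2004.
Next Tuesday: Mar 9 2004.
The following Wednesday is Mar 10 2004.
Next Sunday: Mar 14 2004.
Next Tuesday: Mar 16 2004.
Next Wednesday: Mar 17 2004.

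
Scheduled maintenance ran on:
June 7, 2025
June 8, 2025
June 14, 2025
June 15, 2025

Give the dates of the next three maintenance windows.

Gaps: 1, 6, 1 days — not constant, but cyclic with period 2.
The events fall on every Saturday and Sunday.
Next Saturday: June 21, 2025.
Next Sunday: June 22, 2025.
Next Saturday: June 28, 2025.

June 21, 2025; June 22, 2025; June 28, 2025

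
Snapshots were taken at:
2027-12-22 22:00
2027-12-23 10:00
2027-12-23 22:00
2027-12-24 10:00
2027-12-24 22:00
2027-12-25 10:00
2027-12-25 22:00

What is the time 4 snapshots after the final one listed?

Spacing: 12, 12, 12, 12, 12, 12 h — constant 12 h.
2027-12-25 22:00 + 12 h = 2027-12-26 10:00.
2027-12-26 10:00 + 12 h = 2027-12-26 22:00.
2027-12-26 22:00 + 12 h = 2027-12-27 10:00.
2027-12-27 10:00 + 12 h = 2027-12-27 22:00.

2027-12-27 22:00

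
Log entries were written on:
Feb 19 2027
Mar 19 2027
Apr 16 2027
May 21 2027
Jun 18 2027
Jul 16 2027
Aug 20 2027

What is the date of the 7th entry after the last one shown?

Mar 17 2028

These are Fridays at 28- or 35-day spacing (28, 28, 35, 28, 28, 35).
The pattern: 3rd Friday of the month.
3rd Friday of September 2027: Sep 17 2027.
October 2027 — 3rd Friday is Oct 15 2027.
November 2027 — 3rd Friday is Nov 19 2027.
3rd Friday of December 2027: Dec 17 2027.
3rd Friday of January 2028: Jan 21 2028.
February 2028 — 3rd Friday is Feb 18 2028.
March 2028 — 3rd Friday is Mar 17 2028.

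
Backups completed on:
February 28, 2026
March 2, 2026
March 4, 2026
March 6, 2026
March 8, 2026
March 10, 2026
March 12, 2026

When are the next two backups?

The spacing is 2, 2, 2, 2, 2, 2 days — always 2 days.
March 12, 2026 + 2 days = March 14, 2026.
March 14, 2026 + 2 days = March 16, 2026.

March 14, 2026; March 16, 2026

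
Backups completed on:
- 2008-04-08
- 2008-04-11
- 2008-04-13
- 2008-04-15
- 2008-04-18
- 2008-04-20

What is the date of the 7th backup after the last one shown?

The gap pattern 3, 2, 2, 3, 2 repeats every 3 events.
These are the Tuesdays, Fridays and Sundays of each week.
Next Tuesday: 2008-04-22.
The following Friday is 2008-04-25.
Next Sunday: 2008-04-27.
Next Tuesday: 2008-04-29.
The following Friday is 2008-05-02.
Next Sunday: 2008-05-04.
Next Tuesday: 2008-05-06.

2008-05-06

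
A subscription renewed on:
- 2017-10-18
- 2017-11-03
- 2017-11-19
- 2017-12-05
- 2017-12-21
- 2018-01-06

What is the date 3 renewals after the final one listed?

2018-02-23

The spacing is 16, 16, 16, 16, 16 days — always 16 days.
2018-01-06 + 16 days = 2018-01-22.
2018-01-22 + 16 days = 2018-02-07.
2018-02-07 + 16 days = 2018-02-23.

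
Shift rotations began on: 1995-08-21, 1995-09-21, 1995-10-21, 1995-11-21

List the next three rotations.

1995-12-21, 1996-01-21, 1996-02-21

Each date is the 21st; the gaps (31, 30, 31) track the month lengths.
The rule is the 21st of each month.
Next: December 1995 → 1995-12-21.
Next: January 1996 → 1996-01-21.
February 1996: 1996-02-21.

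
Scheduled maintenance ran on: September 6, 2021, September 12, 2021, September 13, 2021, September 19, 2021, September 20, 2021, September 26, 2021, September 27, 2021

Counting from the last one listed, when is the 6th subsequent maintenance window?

October 18, 2021

Gaps: 6, 1, 6, 1, 6, 1 days — not constant, but cyclic with period 2.
The events fall on every Monday and Sunday.
The following Sunday is October 3, 2021.
Next Monday: October 4, 2021.
The following Sunday is October 10, 2021.
Next Monday: October 11, 2021.
Next Sunday: October 17, 2021.
Next Monday: October 18, 2021.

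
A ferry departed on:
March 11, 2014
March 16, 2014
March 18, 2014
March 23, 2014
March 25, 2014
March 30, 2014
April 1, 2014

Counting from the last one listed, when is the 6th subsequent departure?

April 22, 2014

Gaps: 5, 2, 5, 2, 5, 2 days — not constant, but cyclic with period 2.
The events fall on every Tuesday and Sunday.
The following Sunday is April 6, 2014.
Next Tuesday: April 8, 2014.
The following Sunday is April 13, 2014.
Next Tuesday: April 15, 2014.
The following Sunday is April 20, 2014.
The following Tuesday is April 22, 2014.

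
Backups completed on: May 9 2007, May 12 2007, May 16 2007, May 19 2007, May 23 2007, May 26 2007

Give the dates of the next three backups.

May 30 2007, Jun 2 2007, Jun 6 2007

Every event lands on a Wednesday or Saturday (gaps cycle 3, 4, 3, 4, 3).
So the schedule is: every Wednesday and Saturday.
Next Wednesday: May 30 2007.
Next Saturday: Jun 2 2007.
The following Wednesday is Jun 6 2007.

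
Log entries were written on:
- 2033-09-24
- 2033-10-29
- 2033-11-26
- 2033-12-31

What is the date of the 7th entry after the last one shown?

2034-07-29

All Saturdays; the gaps (35, 28, 35) vary with month length.
This is the last Saturday of each month.
Last Saturday of January 2034: 2034-01-28.
February 2034 ends with Saturday 2034-02-25.
March 2034 ends with Saturday 2034-03-25.
Last Saturday of April 2034: 2034-04-29.
Last Saturday of May 2034: 2034-05-27.
June 2034 ends with Saturday 2034-06-24.
Last Saturday of July 2034: 2034-07-29.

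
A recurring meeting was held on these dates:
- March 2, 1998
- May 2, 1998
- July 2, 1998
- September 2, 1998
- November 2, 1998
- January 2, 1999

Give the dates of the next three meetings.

Gaps: 61, 61, 62, 61, 61 days — not constant. Every event is on the 2nd of the month.
Pattern: the 2nd of every 2 months.
Next: March 1999 → March 2, 1999.
May 1999: May 2, 1999.
Next: July 1999 → July 2, 1999.

March 2, 1999; May 2, 1999; July 2, 1999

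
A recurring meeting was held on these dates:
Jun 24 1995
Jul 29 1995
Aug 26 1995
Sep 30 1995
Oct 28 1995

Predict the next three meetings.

These are Saturdays with 35, 28, 35, 28-day gaps.
Each is the final Saturday of its month — Jul 29 1995 is past the 28th, so '4th Saturday' doesn't fit.
Last Saturday of November 1995: Nov 25 1995.
December 1995 ends with Saturday Dec 30 1995.
January 1996 ends with Saturday Jan 27 1996.

Nov 25 1995, Dec 30 1995, Jan 27 1996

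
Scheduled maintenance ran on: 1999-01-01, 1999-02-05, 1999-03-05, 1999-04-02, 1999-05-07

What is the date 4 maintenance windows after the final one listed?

All dates are Fridays, 35, 28, 28, 35 days apart.
Specifically, the 1st Friday of each month.
1st Friday of June 1999: 1999-06-04.
July 1999 — 1st Friday is 1999-07-02.
August 1999 — 1st Friday is 1999-08-06.
September 1999 — 1st Friday is 1999-09-03.

1999-09-03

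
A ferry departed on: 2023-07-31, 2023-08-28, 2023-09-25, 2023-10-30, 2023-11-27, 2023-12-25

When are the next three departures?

All Mondays; the gaps (28, 28, 35, 28, 28) vary with month length.
This is the last Monday of each month.
January 2024 ends with Monday 2024-01-29.
February 2024 ends with Monday 2024-02-26.
Last Monday of March 2024: 2024-03-25.

2024-01-29, 2024-02-26, 2024-03-25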